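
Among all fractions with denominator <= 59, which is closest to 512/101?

147/29

Expand x = 512/101 as a continued fraction with the Euclidean algorithm:
  512 = 5*101 + 7, so a_0 = 5.
  101 = 14*7 + 3, so a_1 = 14.
  7 = 2*3 + 1, so a_2 = 2.
  3 = 3*1 + 0, so a_3 = 3.
so x = [5; 14, 2, 3].
Convergents (p_i = a_i*p_{i-1} + p_{i-2}, q_i = a_i*q_{i-1} + q_{i-2} with p_{-2}=0, p_{-1}=1, q_{-2}=1, q_{-1}=0), until the denominator exceeds 59:
  i=0: a_0=5, p_0 = 5*1 + 0 = 5, q_0 = 5*0 + 1 = 1.
  i=1: a_1=14, p_1 = 14*5 + 1 = 71, q_1 = 14*1 + 0 = 14.
  i=2: a_2=2, p_2 = 2*71 + 5 = 147, q_2 = 2*14 + 1 = 29.
  i=3: a_3=3, p_3 = 3*147 + 71 = 512, q_3 = 3*29 + 14 = 101.
q_3 = 101 > 59, so the last convergent with denominator <= 59 is p_2/q_2 = 147/29.
The closest fraction with denominator <= 59 is either p_2/q_2 or the intermediate fraction (k*p_2 + p_1)/(k*q_2 + q_1) with the largest k >= 1 whose denominator stays <= 59; these approach x as k grows, and every other convergent or intermediate fraction in range is farther away.
Largest k: floor((59 - q_1)/q_2) = floor((59 - 14)/29) = 1.
That gives (1*147 + 71)/(1*29 + 14) = 218/43.
Compare the errors: |x - 147/29| = |512*29 - 147*101|/(101*29) = 1/2929, and |x - 218/43| = |512*43 - 218*101|/(101*43) = 2/4343.
Cross-multiplying, 1*4343 = 4343 < 5858 = 2*2929, so 1/2929 is smaller: the convergent 147/29 is closer to x than 218/43.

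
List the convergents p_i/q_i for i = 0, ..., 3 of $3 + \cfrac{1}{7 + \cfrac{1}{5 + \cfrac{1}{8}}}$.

Using the convergent recurrence p_i = a_i*p_{i-1} + p_{i-2}, q_i = a_i*q_{i-1} + q_{i-2} with p_{-2}=0, p_{-1}=1, q_{-2}=1, q_{-1}=0:
  i=0: a_0=3, p_0 = 3*1 + 0 = 3, q_0 = 3*0 + 1 = 1.
  i=1: a_1=7, p_1 = 7*3 + 1 = 22, q_1 = 7*1 + 0 = 7.
  i=2: a_2=5, p_2 = 5*22 + 3 = 113, q_2 = 5*7 + 1 = 36.
  i=3: a_3=8, p_3 = 8*113 + 22 = 926, q_3 = 8*36 + 7 = 295.

3/1, 22/7, 113/36, 926/295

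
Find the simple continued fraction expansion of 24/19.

[1; 3, 1, 4]

Run the Euclidean algorithm on 24 and 19; the successive quotients are the partial quotients a_0, a_1, ... (each step inverts the fractional part left over by the previous one):
  24 = 1*19 + 5, so a_0 = 1.
  19 = 3*5 + 4, so a_1 = 3.
  5 = 1*4 + 1, so a_2 = 1.
  4 = 4*1 + 0, so a_3 = 4.
The remainder reaches 0 after 4 divisions, so the expansion has 4 partial quotients, read off in order.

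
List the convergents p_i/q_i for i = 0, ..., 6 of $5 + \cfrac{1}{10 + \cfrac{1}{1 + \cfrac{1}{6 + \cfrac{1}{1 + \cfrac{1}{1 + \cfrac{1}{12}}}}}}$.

5/1, 51/10, 56/11, 387/76, 443/87, 830/163, 10403/2043

Using the convergent recurrence p_i = a_i*p_{i-1} + p_{i-2}, q_i = a_i*q_{i-1} + q_{i-2} with p_{-2}=0, p_{-1}=1, q_{-2}=1, q_{-1}=0:
  i=0: a_0=5, p_0 = 5*1 + 0 = 5, q_0 = 5*0 + 1 = 1.
  i=1: a_1=10, p_1 = 10*5 + 1 = 51, q_1 = 10*1 + 0 = 10.
  i=2: a_2=1, p_2 = 1*51 + 5 = 56, q_2 = 1*10 + 1 = 11.
  i=3: a_3=6, p_3 = 6*56 + 51 = 387, q_3 = 6*11 + 10 = 76.
  i=4: a_4=1, p_4 = 1*387 + 56 = 443, q_4 = 1*76 + 11 = 87.
  i=5: a_5=1, p_5 = 1*443 + 387 = 830, q_5 = 1*87 + 76 = 163.
  i=6: a_6=12, p_6 = 12*830 + 443 = 10403, q_6 = 12*163 + 87 = 2043.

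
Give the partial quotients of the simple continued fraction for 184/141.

[1; 3, 3, 1, 1, 2, 2]

Run the Euclidean algorithm on 184 and 141; the successive quotients are the partial quotients a_0, a_1, ... (each step inverts the fractional part left over by the previous one):
  184 = 1*141 + 43, so a_0 = 1.
  141 = 3*43 + 12, so a_1 = 3.
  43 = 3*12 + 7, so a_2 = 3.
  12 = 1*7 + 5, so a_3 = 1.
  7 = 1*5 + 2, so a_4 = 1.
  5 = 2*2 + 1, so a_5 = 2.
  2 = 2*1 + 0, so a_6 = 2.
The remainder reaches 0 after 7 divisions, so the expansion has 7 partial quotients, read off in order.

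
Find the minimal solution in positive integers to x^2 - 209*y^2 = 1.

First expand sqrt(209) as a continued fraction. With x_i = (sqrt(209) + m_i)/d_i and (m_0, d_0) = (0, 1): a_0 = floor(sqrt(209)) = 14, since 14^2 = 196 <= 209 < 225 = 15^2.
Iterate m_{i+1} = d_i*a_i - m_i, d_{i+1} = (209 - m_{i+1}^2)/d_i, a_{i+1} = floor((a_0 + m_{i+1})/d_{i+1}):
  m_1 = 1*14 - 0 = 14, d_1 = (209 - 14^2)/1 = 13/1 = 13, a_1 = floor((14 + 14)/13) = 2.
  m_2 = 13*2 - 14 = 12, d_2 = (209 - 12^2)/13 = 65/13 = 5, a_2 = floor((14 + 12)/5) = 5.
  m_3 = 5*5 - 12 = 13, d_3 = (209 - 13^2)/5 = 40/5 = 8, a_3 = floor((14 + 13)/8) = 3.
  m_4 = 8*3 - 13 = 11, d_4 = (209 - 11^2)/8 = 88/8 = 11, a_4 = floor((14 + 11)/11) = 2.
  m_5 = 11*2 - 11 = 11, d_5 = (209 - 11^2)/11 = 88/11 = 8, a_5 = floor((14 + 11)/8) = 3.
  m_6 = 8*3 - 11 = 13, d_6 = (209 - 13^2)/8 = 40/8 = 5, a_6 = floor((14 + 13)/5) = 5.
  m_7 = 5*5 - 13 = 12, d_7 = (209 - 12^2)/5 = 65/5 = 13, a_7 = floor((14 + 12)/13) = 2.
  m_8 = 13*2 - 12 = 14, d_8 = (209 - 14^2)/13 = 13/13 = 1, a_8 = floor((14 + 14)/1) = 28.
  m_9 = 1*28 - 14 = 14, d_9 = (209 - 14^2)/1 = 13/1 = 13: (m_9, d_9) = (m_1, d_1) = (14, 13), so from here the quotients repeat a_1, ..., a_8; the period length is 8.
So sqrt(209) = [14; (2, 5, 3, 2, 3, 5, 2, 28)] with period length k = 8.
k is even, so the fundamental solution of x^2 - 209y^2 = 1 is (p_{k-1}, q_{k-1}) = (p_7, q_7); compute convergents through index 7.
Convergents (p_i = a_i*p_{i-1} + p_{i-2}, q_i = a_i*q_{i-1} + q_{i-2} with p_{-2}=0, p_{-1}=1, q_{-2}=1, q_{-1}=0):
  i=0: a_0=14, p_0 = 14*1 + 0 = 14, q_0 = 14*0 + 1 = 1.
  i=1: a_1=2, p_1 = 2*14 + 1 = 29, q_1 = 2*1 + 0 = 2.
  i=2: a_2=5, p_2 = 5*29 + 14 = 159, q_2 = 5*2 + 1 = 11.
  i=3: a_3=3, p_3 = 3*159 + 29 = 506, q_3 = 3*11 + 2 = 35.
  i=4: a_4=2, p_4 = 2*506 + 159 = 1171, q_4 = 2*35 + 11 = 81.
  i=5: a_5=3, p_5 = 3*1171 + 506 = 4019, q_5 = 3*81 + 35 = 278.
  i=6: a_6=5, p_6 = 5*4019 + 1171 = 21266, q_6 = 5*278 + 81 = 1471.
  i=7: a_7=2, p_7 = 2*21266 + 4019 = 46551, q_7 = 2*1471 + 278 = 3220.
Check: 46551^2 - 209*3220^2 = 2166995601 - 2166995600 = 1, so (x, y) = (46551, 3220) solves the equation, and by the theorem it is the least positive solution.

(x, y) = (46551, 3220)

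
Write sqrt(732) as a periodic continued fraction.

Write x_i = (sqrt(732) + m_i)/d_i with (m_0, d_0) = (0, 1). a_0 = floor(sqrt(732)) = 27, since 27^2 = 729 <= 732 < 784 = 28^2.
Iterate m_{i+1} = d_i*a_i - m_i, d_{i+1} = (732 - m_{i+1}^2)/d_i, a_{i+1} = floor((a_0 + m_{i+1})/d_{i+1}):
  m_1 = 1*27 - 0 = 27, d_1 = (732 - 27^2)/1 = 3/1 = 3, a_1 = floor((27 + 27)/3) = 18.
  m_2 = 3*18 - 27 = 27, d_2 = (732 - 27^2)/3 = 3/3 = 1, a_2 = floor((27 + 27)/1) = 54.
  m_3 = 1*54 - 27 = 27, d_3 = (732 - 27^2)/1 = 3/1 = 3: (m_3, d_3) = (m_1, d_1) = (27, 3), so from here the quotients repeat a_1, a_2; the period length is 2.
Hence the expansion of sqrt(732) is a_0 = 27 followed by the repeating block 18, 54 (period 2).

[27; (18, 54)]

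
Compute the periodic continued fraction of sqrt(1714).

Write x_i = (sqrt(1714) + m_i)/d_i with (m_0, d_0) = (0, 1). a_0 = floor(sqrt(1714)) = 41, since 41^2 = 1681 <= 1714 < 1764 = 42^2.
Iterate m_{i+1} = d_i*a_i - m_i, d_{i+1} = (1714 - m_{i+1}^2)/d_i, a_{i+1} = floor((a_0 + m_{i+1})/d_{i+1}):
  m_1 = 1*41 - 0 = 41, d_1 = (1714 - 41^2)/1 = 33/1 = 33, a_1 = floor((41 + 41)/33) = 2.
  m_2 = 33*2 - 41 = 25, d_2 = (1714 - 25^2)/33 = 1089/33 = 33, a_2 = floor((41 + 25)/33) = 2.
  m_3 = 33*2 - 25 = 41, d_3 = (1714 - 41^2)/33 = 33/33 = 1, a_3 = floor((41 + 41)/1) = 82.
  m_4 = 1*82 - 41 = 41, d_4 = (1714 - 41^2)/1 = 33/1 = 33: (m_4, d_4) = (m_1, d_1) = (41, 33), so from here the quotients repeat a_1, ..., a_3; the period length is 3.
Hence the expansion of sqrt(1714) is a_0 = 41 followed by the repeating block 2, 2, 82 (period 3).

[41; (2, 2, 82)]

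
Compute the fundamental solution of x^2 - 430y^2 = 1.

First expand sqrt(430) as a continued fraction. With x_i = (sqrt(430) + m_i)/d_i and (m_0, d_0) = (0, 1): a_0 = floor(sqrt(430)) = 20, since 20^2 = 400 <= 430 < 441 = 21^2.
Iterate m_{i+1} = d_i*a_i - m_i, d_{i+1} = (430 - m_{i+1}^2)/d_i, a_{i+1} = floor((a_0 + m_{i+1})/d_{i+1}):
  m_1 = 1*20 - 0 = 20, d_1 = (430 - 20^2)/1 = 30/1 = 30, a_1 = floor((20 + 20)/30) = 1.
  m_2 = 30*1 - 20 = 10, d_2 = (430 - 10^2)/30 = 330/30 = 11, a_2 = floor((20 + 10)/11) = 2.
  m_3 = 11*2 - 10 = 12, d_3 = (430 - 12^2)/11 = 286/11 = 26, a_3 = floor((20 + 12)/26) = 1.
  m_4 = 26*1 - 12 = 14, d_4 = (430 - 14^2)/26 = 234/26 = 9, a_4 = floor((20 + 14)/9) = 3.
  m_5 = 9*3 - 14 = 13, d_5 = (430 - 13^2)/9 = 261/9 = 29, a_5 = floor((20 + 13)/29) = 1.
  m_6 = 29*1 - 13 = 16, d_6 = (430 - 16^2)/29 = 174/29 = 6, a_6 = floor((20 + 16)/6) = 6.
  m_7 = 6*6 - 16 = 20, d_7 = (430 - 20^2)/6 = 30/6 = 5, a_7 = floor((20 + 20)/5) = 8.
  m_8 = 5*8 - 20 = 20, d_8 = (430 - 20^2)/5 = 30/5 = 6, a_8 = floor((20 + 20)/6) = 6.
  m_9 = 6*6 - 20 = 16, d_9 = (430 - 16^2)/6 = 174/6 = 29, a_9 = floor((20 + 16)/29) = 1.
  m_10 = 29*1 - 16 = 13, d_10 = (430 - 13^2)/29 = 261/29 = 9, a_10 = floor((20 + 13)/9) = 3.
  m_11 = 9*3 - 13 = 14, d_11 = (430 - 14^2)/9 = 234/9 = 26, a_11 = floor((20 + 14)/26) = 1.
  m_12 = 26*1 - 14 = 12, d_12 = (430 - 12^2)/26 = 286/26 = 11, a_12 = floor((20 + 12)/11) = 2.
  m_13 = 11*2 - 12 = 10, d_13 = (430 - 10^2)/11 = 330/11 = 30, a_13 = floor((20 + 10)/30) = 1.
  m_14 = 30*1 - 10 = 20, d_14 = (430 - 20^2)/30 = 30/30 = 1, a_14 = floor((20 + 20)/1) = 40.
  m_15 = 1*40 - 20 = 20, d_15 = (430 - 20^2)/1 = 30/1 = 30: (m_15, d_15) = (m_1, d_1) = (20, 30), so from here the quotients repeat a_1, ..., a_14; the period length is 14.
So sqrt(430) = [20; (1, 2, 1, 3, 1, 6, 8, 6, 1, 3, 1, 2, 1, 40)] with period length k = 14.
k is even, so the fundamental solution of x^2 - 430y^2 = 1 is (p_{k-1}, q_{k-1}) = (p_13, q_13); compute convergents through index 13.
Convergents (p_i = a_i*p_{i-1} + p_{i-2}, q_i = a_i*q_{i-1} + q_{i-2} with p_{-2}=0, p_{-1}=1, q_{-2}=1, q_{-1}=0):
  i=0: a_0=20, p_0 = 20*1 + 0 = 20, q_0 = 20*0 + 1 = 1.
  i=1: a_1=1, p_1 = 1*20 + 1 = 21, q_1 = 1*1 + 0 = 1.
  i=2: a_2=2, p_2 = 2*21 + 20 = 62, q_2 = 2*1 + 1 = 3.
  i=3: a_3=1, p_3 = 1*62 + 21 = 83, q_3 = 1*3 + 1 = 4.
  i=4: a_4=3, p_4 = 3*83 + 62 = 311, q_4 = 3*4 + 3 = 15.
  i=5: a_5=1, p_5 = 1*311 + 83 = 394, q_5 = 1*15 + 4 = 19.
  i=6: a_6=6, p_6 = 6*394 + 311 = 2675, q_6 = 6*19 + 15 = 129.
  i=7: a_7=8, p_7 = 8*2675 + 394 = 21794, q_7 = 8*129 + 19 = 1051.
  i=8: a_8=6, p_8 = 6*21794 + 2675 = 133439, q_8 = 6*1051 + 129 = 6435.
  i=9: a_9=1, p_9 = 1*133439 + 21794 = 155233, q_9 = 1*6435 + 1051 = 7486.
  i=10: a_10=3, p_10 = 3*155233 + 133439 = 599138, q_10 = 3*7486 + 6435 = 28893.
  i=11: a_11=1, p_11 = 1*599138 + 155233 = 754371, q_11 = 1*28893 + 7486 = 36379.
  i=12: a_12=2, p_12 = 2*754371 + 599138 = 2107880, q_12 = 2*36379 + 28893 = 101651.
  i=13: a_13=1, p_13 = 1*2107880 + 754371 = 2862251, q_13 = 1*101651 + 36379 = 138030.
Check: 2862251^2 - 430*138030^2 = 8192480787001 - 8192480787000 = 1, so (x, y) = (2862251, 138030) solves the equation, and by the theorem it is the least positive solution.

(x, y) = (2862251, 138030)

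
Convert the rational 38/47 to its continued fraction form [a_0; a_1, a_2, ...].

[0; 1, 4, 4, 2]

Run the Euclidean algorithm on 38 and 47; the successive quotients are the partial quotients a_0, a_1, ... (each step inverts the fractional part left over by the previous one):
  38 = 0*47 + 38, so a_0 = 0.
  47 = 1*38 + 9, so a_1 = 1.
  38 = 4*9 + 2, so a_2 = 4.
  9 = 4*2 + 1, so a_3 = 4.
  2 = 2*1 + 0, so a_4 = 2.
The remainder reaches 0 after 5 divisions, so the expansion has 5 partial quotients, read off in order.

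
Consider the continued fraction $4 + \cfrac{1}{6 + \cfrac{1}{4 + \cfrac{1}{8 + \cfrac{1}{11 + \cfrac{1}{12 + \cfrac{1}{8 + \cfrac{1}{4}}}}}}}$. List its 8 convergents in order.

Using the convergent recurrence p_i = a_i*p_{i-1} + p_{i-2}, q_i = a_i*q_{i-1} + q_{i-2} with p_{-2}=0, p_{-1}=1, q_{-2}=1, q_{-1}=0:
  i=0: a_0=4, p_0 = 4*1 + 0 = 4, q_0 = 4*0 + 1 = 1.
  i=1: a_1=6, p_1 = 6*4 + 1 = 25, q_1 = 6*1 + 0 = 6.
  i=2: a_2=4, p_2 = 4*25 + 4 = 104, q_2 = 4*6 + 1 = 25.
  i=3: a_3=8, p_3 = 8*104 + 25 = 857, q_3 = 8*25 + 6 = 206.
  i=4: a_4=11, p_4 = 11*857 + 104 = 9531, q_4 = 11*206 + 25 = 2291.
  i=5: a_5=12, p_5 = 12*9531 + 857 = 115229, q_5 = 12*2291 + 206 = 27698.
  i=6: a_6=8, p_6 = 8*115229 + 9531 = 931363, q_6 = 8*27698 + 2291 = 223875.
  i=7: a_7=4, p_7 = 4*931363 + 115229 = 3840681, q_7 = 4*223875 + 27698 = 923198.

4/1, 25/6, 104/25, 857/206, 9531/2291, 115229/27698, 931363/223875, 3840681/923198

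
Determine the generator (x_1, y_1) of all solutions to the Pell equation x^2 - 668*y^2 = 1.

First expand sqrt(668) as a continued fraction. With x_i = (sqrt(668) + m_i)/d_i and (m_0, d_0) = (0, 1): a_0 = floor(sqrt(668)) = 25, since 25^2 = 625 <= 668 < 676 = 26^2.
Iterate m_{i+1} = d_i*a_i - m_i, d_{i+1} = (668 - m_{i+1}^2)/d_i, a_{i+1} = floor((a_0 + m_{i+1})/d_{i+1}):
  m_1 = 1*25 - 0 = 25, d_1 = (668 - 25^2)/1 = 43/1 = 43, a_1 = floor((25 + 25)/43) = 1.
  m_2 = 43*1 - 25 = 18, d_2 = (668 - 18^2)/43 = 344/43 = 8, a_2 = floor((25 + 18)/8) = 5.
  m_3 = 8*5 - 18 = 22, d_3 = (668 - 22^2)/8 = 184/8 = 23, a_3 = floor((25 + 22)/23) = 2.
  m_4 = 23*2 - 22 = 24, d_4 = (668 - 24^2)/23 = 92/23 = 4, a_4 = floor((25 + 24)/4) = 12.
  m_5 = 4*12 - 24 = 24, d_5 = (668 - 24^2)/4 = 92/4 = 23, a_5 = floor((25 + 24)/23) = 2.
  m_6 = 23*2 - 24 = 22, d_6 = (668 - 22^2)/23 = 184/23 = 8, a_6 = floor((25 + 22)/8) = 5.
  m_7 = 8*5 - 22 = 18, d_7 = (668 - 18^2)/8 = 344/8 = 43, a_7 = floor((25 + 18)/43) = 1.
  m_8 = 43*1 - 18 = 25, d_8 = (668 - 25^2)/43 = 43/43 = 1, a_8 = floor((25 + 25)/1) = 50.
  m_9 = 1*50 - 25 = 25, d_9 = (668 - 25^2)/1 = 43/1 = 43: (m_9, d_9) = (m_1, d_1) = (25, 43), so from here the quotients repeat a_1, ..., a_8; the period length is 8.
So sqrt(668) = [25; (1, 5, 2, 12, 2, 5, 1, 50)] with period length k = 8.
k is even, so the fundamental solution of x^2 - 668y^2 = 1 is (p_{k-1}, q_{k-1}) = (p_7, q_7); compute convergents through index 7.
Convergents (p_i = a_i*p_{i-1} + p_{i-2}, q_i = a_i*q_{i-1} + q_{i-2} with p_{-2}=0, p_{-1}=1, q_{-2}=1, q_{-1}=0):
  i=0: a_0=25, p_0 = 25*1 + 0 = 25, q_0 = 25*0 + 1 = 1.
  i=1: a_1=1, p_1 = 1*25 + 1 = 26, q_1 = 1*1 + 0 = 1.
  i=2: a_2=5, p_2 = 5*26 + 25 = 155, q_2 = 5*1 + 1 = 6.
  i=3: a_3=2, p_3 = 2*155 + 26 = 336, q_3 = 2*6 + 1 = 13.
  i=4: a_4=12, p_4 = 12*336 + 155 = 4187, q_4 = 12*13 + 6 = 162.
  i=5: a_5=2, p_5 = 2*4187 + 336 = 8710, q_5 = 2*162 + 13 = 337.
  i=6: a_6=5, p_6 = 5*8710 + 4187 = 47737, q_6 = 5*337 + 162 = 1847.
  i=7: a_7=1, p_7 = 1*47737 + 8710 = 56447, q_7 = 1*1847 + 337 = 2184.
Check: 56447^2 - 668*2184^2 = 3186263809 - 3186263808 = 1, so (x, y) = (56447, 2184) solves the equation, and by the theorem it is the least positive solution.

(x, y) = (56447, 2184)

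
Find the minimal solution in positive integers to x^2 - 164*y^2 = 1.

(x, y) = (2049, 160)

First expand sqrt(164) as a continued fraction. With x_i = (sqrt(164) + m_i)/d_i and (m_0, d_0) = (0, 1): a_0 = floor(sqrt(164)) = 12, since 12^2 = 144 <= 164 < 169 = 13^2.
Iterate m_{i+1} = d_i*a_i - m_i, d_{i+1} = (164 - m_{i+1}^2)/d_i, a_{i+1} = floor((a_0 + m_{i+1})/d_{i+1}):
  m_1 = 1*12 - 0 = 12, d_1 = (164 - 12^2)/1 = 20/1 = 20, a_1 = floor((12 + 12)/20) = 1.
  m_2 = 20*1 - 12 = 8, d_2 = (164 - 8^2)/20 = 100/20 = 5, a_2 = floor((12 + 8)/5) = 4.
  m_3 = 5*4 - 8 = 12, d_3 = (164 - 12^2)/5 = 20/5 = 4, a_3 = floor((12 + 12)/4) = 6.
  m_4 = 4*6 - 12 = 12, d_4 = (164 - 12^2)/4 = 20/4 = 5, a_4 = floor((12 + 12)/5) = 4.
  m_5 = 5*4 - 12 = 8, d_5 = (164 - 8^2)/5 = 100/5 = 20, a_5 = floor((12 + 8)/20) = 1.
  m_6 = 20*1 - 8 = 12, d_6 = (164 - 12^2)/20 = 20/20 = 1, a_6 = floor((12 + 12)/1) = 24.
  m_7 = 1*24 - 12 = 12, d_7 = (164 - 12^2)/1 = 20/1 = 20: (m_7, d_7) = (m_1, d_1) = (12, 20), so from here the quotients repeat a_1, ..., a_6; the period length is 6.
So sqrt(164) = [12; (1, 4, 6, 4, 1, 24)] with period length k = 6.
k is even, so the fundamental solution of x^2 - 164y^2 = 1 is (p_{k-1}, q_{k-1}) = (p_5, q_5); compute convergents through index 5.
Convergents (p_i = a_i*p_{i-1} + p_{i-2}, q_i = a_i*q_{i-1} + q_{i-2} with p_{-2}=0, p_{-1}=1, q_{-2}=1, q_{-1}=0):
  i=0: a_0=12, p_0 = 12*1 + 0 = 12, q_0 = 12*0 + 1 = 1.
  i=1: a_1=1, p_1 = 1*12 + 1 = 13, q_1 = 1*1 + 0 = 1.
  i=2: a_2=4, p_2 = 4*13 + 12 = 64, q_2 = 4*1 + 1 = 5.
  i=3: a_3=6, p_3 = 6*64 + 13 = 397, q_3 = 6*5 + 1 = 31.
  i=4: a_4=4, p_4 = 4*397 + 64 = 1652, q_4 = 4*31 + 5 = 129.
  i=5: a_5=1, p_5 = 1*1652 + 397 = 2049, q_5 = 1*129 + 31 = 160.
Check: 2049^2 - 164*160^2 = 4198401 - 4198400 = 1, so (x, y) = (2049, 160) solves the equation, and by the theorem it is the least positive solution.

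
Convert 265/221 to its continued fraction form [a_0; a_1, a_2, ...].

[1; 5, 44]

Run the Euclidean algorithm on 265 and 221; the successive quotients are the partial quotients a_0, a_1, ... (each step inverts the fractional part left over by the previous one):
  265 = 1*221 + 44, so a_0 = 1.
  221 = 5*44 + 1, so a_1 = 5.
  44 = 44*1 + 0, so a_2 = 44.
The remainder reaches 0 after 3 divisions, so the expansion has 3 partial quotients, read off in order.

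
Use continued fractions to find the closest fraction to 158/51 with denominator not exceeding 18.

31/10

Expand x = 158/51 as a continued fraction with the Euclidean algorithm:
  158 = 3*51 + 5, so a_0 = 3.
  51 = 10*5 + 1, so a_1 = 10.
  5 = 5*1 + 0, so a_2 = 5.
so x = [3; 10, 5].
Convergents (p_i = a_i*p_{i-1} + p_{i-2}, q_i = a_i*q_{i-1} + q_{i-2} with p_{-2}=0, p_{-1}=1, q_{-2}=1, q_{-1}=0), until the denominator exceeds 18:
  i=0: a_0=3, p_0 = 3*1 + 0 = 3, q_0 = 3*0 + 1 = 1.
  i=1: a_1=10, p_1 = 10*3 + 1 = 31, q_1 = 10*1 + 0 = 10.
  i=2: a_2=5, p_2 = 5*31 + 3 = 158, q_2 = 5*10 + 1 = 51.
q_2 = 51 > 18, so the last convergent with denominator <= 18 is p_1/q_1 = 31/10.
The closest fraction with denominator <= 18 is either p_1/q_1 or the intermediate fraction (k*p_1 + p_0)/(k*q_1 + q_0) with the largest k >= 1 whose denominator stays <= 18; these approach x as k grows, and every other convergent or intermediate fraction in range is farther away.
Largest k: floor((18 - q_0)/q_1) = floor((18 - 1)/10) = 1.
That gives (1*31 + 3)/(1*10 + 1) = 34/11.
Compare the errors: |x - 31/10| = |158*10 - 31*51|/(51*10) = 1/510, and |x - 34/11| = |158*11 - 34*51|/(51*11) = 4/561.
Cross-multiplying, 1*561 = 561 < 2040 = 4*510, so 1/510 is smaller: the convergent 31/10 is closer to x than 34/11.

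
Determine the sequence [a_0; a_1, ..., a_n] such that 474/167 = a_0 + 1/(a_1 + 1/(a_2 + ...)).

[2; 1, 5, 5, 2, 2]

Run the Euclidean algorithm on 474 and 167; the successive quotients are the partial quotients a_0, a_1, ... (each step inverts the fractional part left over by the previous one):
  474 = 2*167 + 140, so a_0 = 2.
  167 = 1*140 + 27, so a_1 = 1.
  140 = 5*27 + 5, so a_2 = 5.
  27 = 5*5 + 2, so a_3 = 5.
  5 = 2*2 + 1, so a_4 = 2.
  2 = 2*1 + 0, so a_5 = 2.
The remainder reaches 0 after 6 divisions, so the expansion has 6 partial quotients, read off in order.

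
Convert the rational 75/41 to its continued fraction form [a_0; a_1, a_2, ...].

Run the Euclidean algorithm on 75 and 41; the successive quotients are the partial quotients a_0, a_1, ... (each step inverts the fractional part left over by the previous one):
  75 = 1*41 + 34, so a_0 = 1.
  41 = 1*34 + 7, so a_1 = 1.
  34 = 4*7 + 6, so a_2 = 4.
  7 = 1*6 + 1, so a_3 = 1.
  6 = 6*1 + 0, so a_4 = 6.
The remainder reaches 0 after 5 divisions, so the expansion has 5 partial quotients, read off in order.

[1; 1, 4, 1, 6]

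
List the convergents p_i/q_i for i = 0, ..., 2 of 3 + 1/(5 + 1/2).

3/1, 16/5, 35/11

Using the convergent recurrence p_i = a_i*p_{i-1} + p_{i-2}, q_i = a_i*q_{i-1} + q_{i-2} with p_{-2}=0, p_{-1}=1, q_{-2}=1, q_{-1}=0:
  i=0: a_0=3, p_0 = 3*1 + 0 = 3, q_0 = 3*0 + 1 = 1.
  i=1: a_1=5, p_1 = 5*3 + 1 = 16, q_1 = 5*1 + 0 = 5.
  i=2: a_2=2, p_2 = 2*16 + 3 = 35, q_2 = 2*5 + 1 = 11.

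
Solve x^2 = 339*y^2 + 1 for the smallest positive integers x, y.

First expand sqrt(339) as a continued fraction. With x_i = (sqrt(339) + m_i)/d_i and (m_0, d_0) = (0, 1): a_0 = floor(sqrt(339)) = 18, since 18^2 = 324 <= 339 < 361 = 19^2.
Iterate m_{i+1} = d_i*a_i - m_i, d_{i+1} = (339 - m_{i+1}^2)/d_i, a_{i+1} = floor((a_0 + m_{i+1})/d_{i+1}):
  m_1 = 1*18 - 0 = 18, d_1 = (339 - 18^2)/1 = 15/1 = 15, a_1 = floor((18 + 18)/15) = 2.
  m_2 = 15*2 - 18 = 12, d_2 = (339 - 12^2)/15 = 195/15 = 13, a_2 = floor((18 + 12)/13) = 2.
  m_3 = 13*2 - 12 = 14, d_3 = (339 - 14^2)/13 = 143/13 = 11, a_3 = floor((18 + 14)/11) = 2.
  m_4 = 11*2 - 14 = 8, d_4 = (339 - 8^2)/11 = 275/11 = 25, a_4 = floor((18 + 8)/25) = 1.
  m_5 = 25*1 - 8 = 17, d_5 = (339 - 17^2)/25 = 50/25 = 2, a_5 = floor((18 + 17)/2) = 17.
  m_6 = 2*17 - 17 = 17, d_6 = (339 - 17^2)/2 = 50/2 = 25, a_6 = floor((18 + 17)/25) = 1.
  m_7 = 25*1 - 17 = 8, d_7 = (339 - 8^2)/25 = 275/25 = 11, a_7 = floor((18 + 8)/11) = 2.
  m_8 = 11*2 - 8 = 14, d_8 = (339 - 14^2)/11 = 143/11 = 13, a_8 = floor((18 + 14)/13) = 2.
  m_9 = 13*2 - 14 = 12, d_9 = (339 - 12^2)/13 = 195/13 = 15, a_9 = floor((18 + 12)/15) = 2.
  m_10 = 15*2 - 12 = 18, d_10 = (339 - 18^2)/15 = 15/15 = 1, a_10 = floor((18 + 18)/1) = 36.
  m_11 = 1*36 - 18 = 18, d_11 = (339 - 18^2)/1 = 15/1 = 15: (m_11, d_11) = (m_1, d_1) = (18, 15), so from here the quotients repeat a_1, ..., a_10; the period length is 10.
So sqrt(339) = [18; (2, 2, 2, 1, 17, 1, 2, 2, 2, 36)] with period length k = 10.
k is even, so the fundamental solution of x^2 - 339y^2 = 1 is (p_{k-1}, q_{k-1}) = (p_9, q_9); compute convergents through index 9.
Convergents (p_i = a_i*p_{i-1} + p_{i-2}, q_i = a_i*q_{i-1} + q_{i-2} with p_{-2}=0, p_{-1}=1, q_{-2}=1, q_{-1}=0):
  i=0: a_0=18, p_0 = 18*1 + 0 = 18, q_0 = 18*0 + 1 = 1.
  i=1: a_1=2, p_1 = 2*18 + 1 = 37, q_1 = 2*1 + 0 = 2.
  i=2: a_2=2, p_2 = 2*37 + 18 = 92, q_2 = 2*2 + 1 = 5.
  i=3: a_3=2, p_3 = 2*92 + 37 = 221, q_3 = 2*5 + 2 = 12.
  i=4: a_4=1, p_4 = 1*221 + 92 = 313, q_4 = 1*12 + 5 = 17.
  i=5: a_5=17, p_5 = 17*313 + 221 = 5542, q_5 = 17*17 + 12 = 301.
  i=6: a_6=1, p_6 = 1*5542 + 313 = 5855, q_6 = 1*301 + 17 = 318.
  i=7: a_7=2, p_7 = 2*5855 + 5542 = 17252, q_7 = 2*318 + 301 = 937.
  i=8: a_8=2, p_8 = 2*17252 + 5855 = 40359, q_8 = 2*937 + 318 = 2192.
  i=9: a_9=2, p_9 = 2*40359 + 17252 = 97970, q_9 = 2*2192 + 937 = 5321.
Check: 97970^2 - 339*5321^2 = 9598120900 - 9598120899 = 1, so (x, y) = (97970, 5321) solves the equation, and by the theorem it is the least positive solution.

(x, y) = (97970, 5321)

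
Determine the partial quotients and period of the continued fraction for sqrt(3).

Write x_i = (sqrt(3) + m_i)/d_i with (m_0, d_0) = (0, 1). a_0 = floor(sqrt(3)) = 1, since 1^2 = 1 <= 3 < 4 = 2^2.
Iterate m_{i+1} = d_i*a_i - m_i, d_{i+1} = (3 - m_{i+1}^2)/d_i, a_{i+1} = floor((a_0 + m_{i+1})/d_{i+1}):
  m_1 = 1*1 - 0 = 1, d_1 = (3 - 1^2)/1 = 2/1 = 2, a_1 = floor((1 + 1)/2) = 1.
  m_2 = 2*1 - 1 = 1, d_2 = (3 - 1^2)/2 = 2/2 = 1, a_2 = floor((1 + 1)/1) = 2.
  m_3 = 1*2 - 1 = 1, d_3 = (3 - 1^2)/1 = 2/1 = 2: (m_3, d_3) = (m_1, d_1) = (1, 2), so from here the quotients repeat a_1, a_2; the period length is 2.
Hence the expansion of sqrt(3) is a_0 = 1 followed by the repeating block 1, 2 (period 2).

[1; (1, 2)]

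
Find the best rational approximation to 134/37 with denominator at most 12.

Expand x = 134/37 as a continued fraction with the Euclidean algorithm:
  134 = 3*37 + 23, so a_0 = 3.
  37 = 1*23 + 14, so a_1 = 1.
  23 = 1*14 + 9, so a_2 = 1.
  14 = 1*9 + 5, so a_3 = 1.
  9 = 1*5 + 4, so a_4 = 1.
  5 = 1*4 + 1, so a_5 = 1.
  4 = 4*1 + 0, so a_6 = 4.
so x = [3; 1, 1, 1, 1, 1, 4].
Convergents (p_i = a_i*p_{i-1} + p_{i-2}, q_i = a_i*q_{i-1} + q_{i-2} with p_{-2}=0, p_{-1}=1, q_{-2}=1, q_{-1}=0), until the denominator exceeds 12:
  i=0: a_0=3, p_0 = 3*1 + 0 = 3, q_0 = 3*0 + 1 = 1.
  i=1: a_1=1, p_1 = 1*3 + 1 = 4, q_1 = 1*1 + 0 = 1.
  i=2: a_2=1, p_2 = 1*4 + 3 = 7, q_2 = 1*1 + 1 = 2.
  i=3: a_3=1, p_3 = 1*7 + 4 = 11, q_3 = 1*2 + 1 = 3.
  i=4: a_4=1, p_4 = 1*11 + 7 = 18, q_4 = 1*3 + 2 = 5.
  i=5: a_5=1, p_5 = 1*18 + 11 = 29, q_5 = 1*5 + 3 = 8.
  i=6: a_6=4, p_6 = 4*29 + 18 = 134, q_6 = 4*8 + 5 = 37.
q_6 = 37 > 12, so the last convergent with denominator <= 12 is p_5/q_5 = 29/8.
The closest fraction with denominator <= 12 is either p_5/q_5 or the intermediate fraction (k*p_5 + p_4)/(k*q_5 + q_4) with the largest k >= 1 whose denominator stays <= 12; these approach x as k grows, and every other convergent or intermediate fraction in range is farther away.
Largest k: floor((12 - q_4)/q_5) = floor((12 - 5)/8) = 0.
Since k = 0, no intermediate fraction beyond p_5/q_5 has denominator <= 12, so the convergent 29/8 is the closest (its error is |134*8 - 29*37|/(37*8) = 1/296).

29/8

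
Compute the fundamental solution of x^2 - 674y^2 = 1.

First expand sqrt(674) as a continued fraction. With x_i = (sqrt(674) + m_i)/d_i and (m_0, d_0) = (0, 1): a_0 = floor(sqrt(674)) = 25, since 25^2 = 625 <= 674 < 676 = 26^2.
Iterate m_{i+1} = d_i*a_i - m_i, d_{i+1} = (674 - m_{i+1}^2)/d_i, a_{i+1} = floor((a_0 + m_{i+1})/d_{i+1}):
  m_1 = 1*25 - 0 = 25, d_1 = (674 - 25^2)/1 = 49/1 = 49, a_1 = floor((25 + 25)/49) = 1.
  m_2 = 49*1 - 25 = 24, d_2 = (674 - 24^2)/49 = 98/49 = 2, a_2 = floor((25 + 24)/2) = 24.
  m_3 = 2*24 - 24 = 24, d_3 = (674 - 24^2)/2 = 98/2 = 49, a_3 = floor((25 + 24)/49) = 1.
  m_4 = 49*1 - 24 = 25, d_4 = (674 - 25^2)/49 = 49/49 = 1, a_4 = floor((25 + 25)/1) = 50.
  m_5 = 1*50 - 25 = 25, d_5 = (674 - 25^2)/1 = 49/1 = 49: (m_5, d_5) = (m_1, d_1) = (25, 49), so from here the quotients repeat a_1, ..., a_4; the period length is 4.
So sqrt(674) = [25; (1, 24, 1, 50)] with period length k = 4.
k is even, so the fundamental solution of x^2 - 674y^2 = 1 is (p_{k-1}, q_{k-1}) = (p_3, q_3); compute convergents through index 3.
Convergents (p_i = a_i*p_{i-1} + p_{i-2}, q_i = a_i*q_{i-1} + q_{i-2} with p_{-2}=0, p_{-1}=1, q_{-2}=1, q_{-1}=0):
  i=0: a_0=25, p_0 = 25*1 + 0 = 25, q_0 = 25*0 + 1 = 1.
  i=1: a_1=1, p_1 = 1*25 + 1 = 26, q_1 = 1*1 + 0 = 1.
  i=2: a_2=24, p_2 = 24*26 + 25 = 649, q_2 = 24*1 + 1 = 25.
  i=3: a_3=1, p_3 = 1*649 + 26 = 675, q_3 = 1*25 + 1 = 26.
Check: 675^2 - 674*26^2 = 455625 - 455624 = 1, so (x, y) = (675, 26) solves the equation, and by the theorem it is the least positive solution.

(x, y) = (675, 26)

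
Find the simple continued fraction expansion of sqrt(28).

[5; (3, 2, 3, 10)]

Write x_i = (sqrt(28) + m_i)/d_i with (m_0, d_0) = (0, 1). a_0 = floor(sqrt(28)) = 5, since 5^2 = 25 <= 28 < 36 = 6^2.
Iterate m_{i+1} = d_i*a_i - m_i, d_{i+1} = (28 - m_{i+1}^2)/d_i, a_{i+1} = floor((a_0 + m_{i+1})/d_{i+1}):
  m_1 = 1*5 - 0 = 5, d_1 = (28 - 5^2)/1 = 3/1 = 3, a_1 = floor((5 + 5)/3) = 3.
  m_2 = 3*3 - 5 = 4, d_2 = (28 - 4^2)/3 = 12/3 = 4, a_2 = floor((5 + 4)/4) = 2.
  m_3 = 4*2 - 4 = 4, d_3 = (28 - 4^2)/4 = 12/4 = 3, a_3 = floor((5 + 4)/3) = 3.
  m_4 = 3*3 - 4 = 5, d_4 = (28 - 5^2)/3 = 3/3 = 1, a_4 = floor((5 + 5)/1) = 10.
  m_5 = 1*10 - 5 = 5, d_5 = (28 - 5^2)/1 = 3/1 = 3: (m_5, d_5) = (m_1, d_1) = (5, 3), so from here the quotients repeat a_1, ..., a_4; the period length is 4.
Hence the expansion of sqrt(28) is a_0 = 5 followed by the repeating block 3, 2, 3, 10 (period 4).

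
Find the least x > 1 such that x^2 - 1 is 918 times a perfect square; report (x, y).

First expand sqrt(918) as a continued fraction. With x_i = (sqrt(918) + m_i)/d_i and (m_0, d_0) = (0, 1): a_0 = floor(sqrt(918)) = 30, since 30^2 = 900 <= 918 < 961 = 31^2.
Iterate m_{i+1} = d_i*a_i - m_i, d_{i+1} = (918 - m_{i+1}^2)/d_i, a_{i+1} = floor((a_0 + m_{i+1})/d_{i+1}):
  m_1 = 1*30 - 0 = 30, d_1 = (918 - 30^2)/1 = 18/1 = 18, a_1 = floor((30 + 30)/18) = 3.
  m_2 = 18*3 - 30 = 24, d_2 = (918 - 24^2)/18 = 342/18 = 19, a_2 = floor((30 + 24)/19) = 2.
  m_3 = 19*2 - 24 = 14, d_3 = (918 - 14^2)/19 = 722/19 = 38, a_3 = floor((30 + 14)/38) = 1.
  m_4 = 38*1 - 14 = 24, d_4 = (918 - 24^2)/38 = 342/38 = 9, a_4 = floor((30 + 24)/9) = 6.
  m_5 = 9*6 - 24 = 30, d_5 = (918 - 30^2)/9 = 18/9 = 2, a_5 = floor((30 + 30)/2) = 30.
  m_6 = 2*30 - 30 = 30, d_6 = (918 - 30^2)/2 = 18/2 = 9, a_6 = floor((30 + 30)/9) = 6.
  m_7 = 9*6 - 30 = 24, d_7 = (918 - 24^2)/9 = 342/9 = 38, a_7 = floor((30 + 24)/38) = 1.
  m_8 = 38*1 - 24 = 14, d_8 = (918 - 14^2)/38 = 722/38 = 19, a_8 = floor((30 + 14)/19) = 2.
  m_9 = 19*2 - 14 = 24, d_9 = (918 - 24^2)/19 = 342/19 = 18, a_9 = floor((30 + 24)/18) = 3.
  m_10 = 18*3 - 24 = 30, d_10 = (918 - 30^2)/18 = 18/18 = 1, a_10 = floor((30 + 30)/1) = 60.
  m_11 = 1*60 - 30 = 30, d_11 = (918 - 30^2)/1 = 18/1 = 18: (m_11, d_11) = (m_1, d_1) = (30, 18), so from here the quotients repeat a_1, ..., a_10; the period length is 10.
So sqrt(918) = [30; (3, 2, 1, 6, 30, 6, 1, 2, 3, 60)] with period length k = 10.
k is even, so the fundamental solution of x^2 - 918y^2 = 1 is (p_{k-1}, q_{k-1}) = (p_9, q_9); compute convergents through index 9.
Convergents (p_i = a_i*p_{i-1} + p_{i-2}, q_i = a_i*q_{i-1} + q_{i-2} with p_{-2}=0, p_{-1}=1, q_{-2}=1, q_{-1}=0):
  i=0: a_0=30, p_0 = 30*1 + 0 = 30, q_0 = 30*0 + 1 = 1.
  i=1: a_1=3, p_1 = 3*30 + 1 = 91, q_1 = 3*1 + 0 = 3.
  i=2: a_2=2, p_2 = 2*91 + 30 = 212, q_2 = 2*3 + 1 = 7.
  i=3: a_3=1, p_3 = 1*212 + 91 = 303, q_3 = 1*7 + 3 = 10.
  i=4: a_4=6, p_4 = 6*303 + 212 = 2030, q_4 = 6*10 + 7 = 67.
  i=5: a_5=30, p_5 = 30*2030 + 303 = 61203, q_5 = 30*67 + 10 = 2020.
  i=6: a_6=6, p_6 = 6*61203 + 2030 = 369248, q_6 = 6*2020 + 67 = 12187.
  i=7: a_7=1, p_7 = 1*369248 + 61203 = 430451, q_7 = 1*12187 + 2020 = 14207.
  i=8: a_8=2, p_8 = 2*430451 + 369248 = 1230150, q_8 = 2*14207 + 12187 = 40601.
  i=9: a_9=3, p_9 = 3*1230150 + 430451 = 4120901, q_9 = 3*40601 + 14207 = 136010.
Check: 4120901^2 - 918*136010^2 = 16981825051801 - 16981825051800 = 1, so (x, y) = (4120901, 136010) solves the equation, and by the theorem it is the least positive solution.

(x, y) = (4120901, 136010)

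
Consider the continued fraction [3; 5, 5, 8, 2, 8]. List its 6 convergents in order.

3/1, 16/5, 83/26, 680/213, 1443/452, 12224/3829

Using the convergent recurrence p_i = a_i*p_{i-1} + p_{i-2}, q_i = a_i*q_{i-1} + q_{i-2} with p_{-2}=0, p_{-1}=1, q_{-2}=1, q_{-1}=0:
  i=0: a_0=3, p_0 = 3*1 + 0 = 3, q_0 = 3*0 + 1 = 1.
  i=1: a_1=5, p_1 = 5*3 + 1 = 16, q_1 = 5*1 + 0 = 5.
  i=2: a_2=5, p_2 = 5*16 + 3 = 83, q_2 = 5*5 + 1 = 26.
  i=3: a_3=8, p_3 = 8*83 + 16 = 680, q_3 = 8*26 + 5 = 213.
  i=4: a_4=2, p_4 = 2*680 + 83 = 1443, q_4 = 2*213 + 26 = 452.
  i=5: a_5=8, p_5 = 8*1443 + 680 = 12224, q_5 = 8*452 + 213 = 3829.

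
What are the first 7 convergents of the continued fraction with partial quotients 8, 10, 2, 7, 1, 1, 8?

Using the convergent recurrence p_i = a_i*p_{i-1} + p_{i-2}, q_i = a_i*q_{i-1} + q_{i-2} with p_{-2}=0, p_{-1}=1, q_{-2}=1, q_{-1}=0:
  i=0: a_0=8, p_0 = 8*1 + 0 = 8, q_0 = 8*0 + 1 = 1.
  i=1: a_1=10, p_1 = 10*8 + 1 = 81, q_1 = 10*1 + 0 = 10.
  i=2: a_2=2, p_2 = 2*81 + 8 = 170, q_2 = 2*10 + 1 = 21.
  i=3: a_3=7, p_3 = 7*170 + 81 = 1271, q_3 = 7*21 + 10 = 157.
  i=4: a_4=1, p_4 = 1*1271 + 170 = 1441, q_4 = 1*157 + 21 = 178.
  i=5: a_5=1, p_5 = 1*1441 + 1271 = 2712, q_5 = 1*178 + 157 = 335.
  i=6: a_6=8, p_6 = 8*2712 + 1441 = 23137, q_6 = 8*335 + 178 = 2858.

8/1, 81/10, 170/21, 1271/157, 1441/178, 2712/335, 23137/2858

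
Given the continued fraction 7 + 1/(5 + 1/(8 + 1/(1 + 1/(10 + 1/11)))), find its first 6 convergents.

Using the convergent recurrence p_i = a_i*p_{i-1} + p_{i-2}, q_i = a_i*q_{i-1} + q_{i-2} with p_{-2}=0, p_{-1}=1, q_{-2}=1, q_{-1}=0:
  i=0: a_0=7, p_0 = 7*1 + 0 = 7, q_0 = 7*0 + 1 = 1.
  i=1: a_1=5, p_1 = 5*7 + 1 = 36, q_1 = 5*1 + 0 = 5.
  i=2: a_2=8, p_2 = 8*36 + 7 = 295, q_2 = 8*5 + 1 = 41.
  i=3: a_3=1, p_3 = 1*295 + 36 = 331, q_3 = 1*41 + 5 = 46.
  i=4: a_4=10, p_4 = 10*331 + 295 = 3605, q_4 = 10*46 + 41 = 501.
  i=5: a_5=11, p_5 = 11*3605 + 331 = 39986, q_5 = 11*501 + 46 = 5557.

7/1, 36/5, 295/41, 331/46, 3605/501, 39986/5557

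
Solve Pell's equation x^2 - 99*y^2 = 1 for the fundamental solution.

First expand sqrt(99) as a continued fraction. With x_i = (sqrt(99) + m_i)/d_i and (m_0, d_0) = (0, 1): a_0 = floor(sqrt(99)) = 9, since 9^2 = 81 <= 99 < 100 = 10^2.
Iterate m_{i+1} = d_i*a_i - m_i, d_{i+1} = (99 - m_{i+1}^2)/d_i, a_{i+1} = floor((a_0 + m_{i+1})/d_{i+1}):
  m_1 = 1*9 - 0 = 9, d_1 = (99 - 9^2)/1 = 18/1 = 18, a_1 = floor((9 + 9)/18) = 1.
  m_2 = 18*1 - 9 = 9, d_2 = (99 - 9^2)/18 = 18/18 = 1, a_2 = floor((9 + 9)/1) = 18.
  m_3 = 1*18 - 9 = 9, d_3 = (99 - 9^2)/1 = 18/1 = 18: (m_3, d_3) = (m_1, d_1) = (9, 18), so from here the quotients repeat a_1, a_2; the period length is 2.
So sqrt(99) = [9; (1, 18)] with period length k = 2.
k is even, so the fundamental solution of x^2 - 99y^2 = 1 is (p_{k-1}, q_{k-1}) = (p_1, q_1); compute convergents through index 1.
Convergents (p_i = a_i*p_{i-1} + p_{i-2}, q_i = a_i*q_{i-1} + q_{i-2} with p_{-2}=0, p_{-1}=1, q_{-2}=1, q_{-1}=0):
  i=0: a_0=9, p_0 = 9*1 + 0 = 9, q_0 = 9*0 + 1 = 1.
  i=1: a_1=1, p_1 = 1*9 + 1 = 10, q_1 = 1*1 + 0 = 1.
Check: 10^2 - 99*1^2 = 100 - 99 = 1, so (x, y) = (10, 1) solves the equation, and by the theorem it is the least positive solution.

(x, y) = (10, 1)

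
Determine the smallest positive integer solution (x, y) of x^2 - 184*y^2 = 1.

(x, y) = (24335, 1794)

First expand sqrt(184) as a continued fraction. With x_i = (sqrt(184) + m_i)/d_i and (m_0, d_0) = (0, 1): a_0 = floor(sqrt(184)) = 13, since 13^2 = 169 <= 184 < 196 = 14^2.
Iterate m_{i+1} = d_i*a_i - m_i, d_{i+1} = (184 - m_{i+1}^2)/d_i, a_{i+1} = floor((a_0 + m_{i+1})/d_{i+1}):
  m_1 = 1*13 - 0 = 13, d_1 = (184 - 13^2)/1 = 15/1 = 15, a_1 = floor((13 + 13)/15) = 1.
  m_2 = 15*1 - 13 = 2, d_2 = (184 - 2^2)/15 = 180/15 = 12, a_2 = floor((13 + 2)/12) = 1.
  m_3 = 12*1 - 2 = 10, d_3 = (184 - 10^2)/12 = 84/12 = 7, a_3 = floor((13 + 10)/7) = 3.
  m_4 = 7*3 - 10 = 11, d_4 = (184 - 11^2)/7 = 63/7 = 9, a_4 = floor((13 + 11)/9) = 2.
  m_5 = 9*2 - 11 = 7, d_5 = (184 - 7^2)/9 = 135/9 = 15, a_5 = floor((13 + 7)/15) = 1.
  m_6 = 15*1 - 7 = 8, d_6 = (184 - 8^2)/15 = 120/15 = 8, a_6 = floor((13 + 8)/8) = 2.
  m_7 = 8*2 - 8 = 8, d_7 = (184 - 8^2)/8 = 120/8 = 15, a_7 = floor((13 + 8)/15) = 1.
  m_8 = 15*1 - 8 = 7, d_8 = (184 - 7^2)/15 = 135/15 = 9, a_8 = floor((13 + 7)/9) = 2.
  m_9 = 9*2 - 7 = 11, d_9 = (184 - 11^2)/9 = 63/9 = 7, a_9 = floor((13 + 11)/7) = 3.
  m_10 = 7*3 - 11 = 10, d_10 = (184 - 10^2)/7 = 84/7 = 12, a_10 = floor((13 + 10)/12) = 1.
  m_11 = 12*1 - 10 = 2, d_11 = (184 - 2^2)/12 = 180/12 = 15, a_11 = floor((13 + 2)/15) = 1.
  m_12 = 15*1 - 2 = 13, d_12 = (184 - 13^2)/15 = 15/15 = 1, a_12 = floor((13 + 13)/1) = 26.
  m_13 = 1*26 - 13 = 13, d_13 = (184 - 13^2)/1 = 15/1 = 15: (m_13, d_13) = (m_1, d_1) = (13, 15), so from here the quotients repeat a_1, ..., a_12; the period length is 12.
So sqrt(184) = [13; (1, 1, 3, 2, 1, 2, 1, 2, 3, 1, 1, 26)] with period length k = 12.
k is even, so the fundamental solution of x^2 - 184y^2 = 1 is (p_{k-1}, q_{k-1}) = (p_11, q_11); compute convergents through index 11.
Convergents (p_i = a_i*p_{i-1} + p_{i-2}, q_i = a_i*q_{i-1} + q_{i-2} with p_{-2}=0, p_{-1}=1, q_{-2}=1, q_{-1}=0):
  i=0: a_0=13, p_0 = 13*1 + 0 = 13, q_0 = 13*0 + 1 = 1.
  i=1: a_1=1, p_1 = 1*13 + 1 = 14, q_1 = 1*1 + 0 = 1.
  i=2: a_2=1, p_2 = 1*14 + 13 = 27, q_2 = 1*1 + 1 = 2.
  i=3: a_3=3, p_3 = 3*27 + 14 = 95, q_3 = 3*2 + 1 = 7.
  i=4: a_4=2, p_4 = 2*95 + 27 = 217, q_4 = 2*7 + 2 = 16.
  i=5: a_5=1, p_5 = 1*217 + 95 = 312, q_5 = 1*16 + 7 = 23.
  i=6: a_6=2, p_6 = 2*312 + 217 = 841, q_6 = 2*23 + 16 = 62.
  i=7: a_7=1, p_7 = 1*841 + 312 = 1153, q_7 = 1*62 + 23 = 85.
  i=8: a_8=2, p_8 = 2*1153 + 841 = 3147, q_8 = 2*85 + 62 = 232.
  i=9: a_9=3, p_9 = 3*3147 + 1153 = 10594, q_9 = 3*232 + 85 = 781.
  i=10: a_10=1, p_10 = 1*10594 + 3147 = 13741, q_10 = 1*781 + 232 = 1013.
  i=11: a_11=1, p_11 = 1*13741 + 10594 = 24335, q_11 = 1*1013 + 781 = 1794.
Check: 24335^2 - 184*1794^2 = 592192225 - 592192224 = 1, so (x, y) = (24335, 1794) solves the equation, and by the theorem it is the least positive solution.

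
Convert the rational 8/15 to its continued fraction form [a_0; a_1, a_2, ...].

[0; 1, 1, 7]

Run the Euclidean algorithm on 8 and 15; the successive quotients are the partial quotients a_0, a_1, ... (each step inverts the fractional part left over by the previous one):
  8 = 0*15 + 8, so a_0 = 0.
  15 = 1*8 + 7, so a_1 = 1.
  8 = 1*7 + 1, so a_2 = 1.
  7 = 7*1 + 0, so a_3 = 7.
The remainder reaches 0 after 4 divisions, so the expansion has 4 partial quotients, read off in order.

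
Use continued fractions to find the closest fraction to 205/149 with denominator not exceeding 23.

11/8

Expand x = 205/149 as a continued fraction with the Euclidean algorithm:
  205 = 1*149 + 56, so a_0 = 1.
  149 = 2*56 + 37, so a_1 = 2.
  56 = 1*37 + 19, so a_2 = 1.
  37 = 1*19 + 18, so a_3 = 1.
  19 = 1*18 + 1, so a_4 = 1.
  18 = 18*1 + 0, so a_5 = 18.
so x = [1; 2, 1, 1, 1, 18].
Convergents (p_i = a_i*p_{i-1} + p_{i-2}, q_i = a_i*q_{i-1} + q_{i-2} with p_{-2}=0, p_{-1}=1, q_{-2}=1, q_{-1}=0), until the denominator exceeds 23:
  i=0: a_0=1, p_0 = 1*1 + 0 = 1, q_0 = 1*0 + 1 = 1.
  i=1: a_1=2, p_1 = 2*1 + 1 = 3, q_1 = 2*1 + 0 = 2.
  i=2: a_2=1, p_2 = 1*3 + 1 = 4, q_2 = 1*2 + 1 = 3.
  i=3: a_3=1, p_3 = 1*4 + 3 = 7, q_3 = 1*3 + 2 = 5.
  i=4: a_4=1, p_4 = 1*7 + 4 = 11, q_4 = 1*5 + 3 = 8.
  i=5: a_5=18, p_5 = 18*11 + 7 = 205, q_5 = 18*8 + 5 = 149.
q_5 = 149 > 23, so the last convergent with denominator <= 23 is p_4/q_4 = 11/8.
The closest fraction with denominator <= 23 is either p_4/q_4 or the intermediate fraction (k*p_4 + p_3)/(k*q_4 + q_3) with the largest k >= 1 whose denominator stays <= 23; these approach x as k grows, and every other convergent or intermediate fraction in range is farther away.
Largest k: floor((23 - q_3)/q_4) = floor((23 - 5)/8) = 2.
That gives (2*11 + 7)/(2*8 + 5) = 29/21.
Compare the errors: |x - 11/8| = |205*8 - 11*149|/(149*8) = 1/1192, and |x - 29/21| = |205*21 - 29*149|/(149*21) = 16/3129.
Cross-multiplying, 1*3129 = 3129 < 19072 = 16*1192, so 1/1192 is smaller: the convergent 11/8 is closer to x than 29/21.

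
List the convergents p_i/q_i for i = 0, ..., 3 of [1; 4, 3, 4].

1/1, 5/4, 16/13, 69/56

Using the convergent recurrence p_i = a_i*p_{i-1} + p_{i-2}, q_i = a_i*q_{i-1} + q_{i-2} with p_{-2}=0, p_{-1}=1, q_{-2}=1, q_{-1}=0:
  i=0: a_0=1, p_0 = 1*1 + 0 = 1, q_0 = 1*0 + 1 = 1.
  i=1: a_1=4, p_1 = 4*1 + 1 = 5, q_1 = 4*1 + 0 = 4.
  i=2: a_2=3, p_2 = 3*5 + 1 = 16, q_2 = 3*4 + 1 = 13.
  i=3: a_3=4, p_3 = 4*16 + 5 = 69, q_3 = 4*13 + 4 = 56.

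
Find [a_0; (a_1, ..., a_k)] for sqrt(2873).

Write x_i = (sqrt(2873) + m_i)/d_i with (m_0, d_0) = (0, 1). a_0 = floor(sqrt(2873)) = 53, since 53^2 = 2809 <= 2873 < 2916 = 54^2.
Iterate m_{i+1} = d_i*a_i - m_i, d_{i+1} = (2873 - m_{i+1}^2)/d_i, a_{i+1} = floor((a_0 + m_{i+1})/d_{i+1}):
  m_1 = 1*53 - 0 = 53, d_1 = (2873 - 53^2)/1 = 64/1 = 64, a_1 = floor((53 + 53)/64) = 1.
  m_2 = 64*1 - 53 = 11, d_2 = (2873 - 11^2)/64 = 2752/64 = 43, a_2 = floor((53 + 11)/43) = 1.
  m_3 = 43*1 - 11 = 32, d_3 = (2873 - 32^2)/43 = 1849/43 = 43, a_3 = floor((53 + 32)/43) = 1.
  m_4 = 43*1 - 32 = 11, d_4 = (2873 - 11^2)/43 = 2752/43 = 64, a_4 = floor((53 + 11)/64) = 1.
  m_5 = 64*1 - 11 = 53, d_5 = (2873 - 53^2)/64 = 64/64 = 1, a_5 = floor((53 + 53)/1) = 106.
  m_6 = 1*106 - 53 = 53, d_6 = (2873 - 53^2)/1 = 64/1 = 64: (m_6, d_6) = (m_1, d_1) = (53, 64), so from here the quotients repeat a_1, ..., a_5; the period length is 5.
Hence the expansion of sqrt(2873) is a_0 = 53 followed by the repeating block 1, 1, 1, 1, 106 (period 5).

[53; (1, 1, 1, 1, 106)]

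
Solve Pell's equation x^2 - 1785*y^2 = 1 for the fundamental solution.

(x, y) = (169, 4)

First expand sqrt(1785) as a continued fraction. With x_i = (sqrt(1785) + m_i)/d_i and (m_0, d_0) = (0, 1): a_0 = floor(sqrt(1785)) = 42, since 42^2 = 1764 <= 1785 < 1849 = 43^2.
Iterate m_{i+1} = d_i*a_i - m_i, d_{i+1} = (1785 - m_{i+1}^2)/d_i, a_{i+1} = floor((a_0 + m_{i+1})/d_{i+1}):
  m_1 = 1*42 - 0 = 42, d_1 = (1785 - 42^2)/1 = 21/1 = 21, a_1 = floor((42 + 42)/21) = 4.
  m_2 = 21*4 - 42 = 42, d_2 = (1785 - 42^2)/21 = 21/21 = 1, a_2 = floor((42 + 42)/1) = 84.
  m_3 = 1*84 - 42 = 42, d_3 = (1785 - 42^2)/1 = 21/1 = 21: (m_3, d_3) = (m_1, d_1) = (42, 21), so from here the quotients repeat a_1, a_2; the period length is 2.
So sqrt(1785) = [42; (4, 84)] with period length k = 2.
k is even, so the fundamental solution of x^2 - 1785y^2 = 1 is (p_{k-1}, q_{k-1}) = (p_1, q_1); compute convergents through index 1.
Convergents (p_i = a_i*p_{i-1} + p_{i-2}, q_i = a_i*q_{i-1} + q_{i-2} with p_{-2}=0, p_{-1}=1, q_{-2}=1, q_{-1}=0):
  i=0: a_0=42, p_0 = 42*1 + 0 = 42, q_0 = 42*0 + 1 = 1.
  i=1: a_1=4, p_1 = 4*42 + 1 = 169, q_1 = 4*1 + 0 = 4.
Check: 169^2 - 1785*4^2 = 28561 - 28560 = 1, so (x, y) = (169, 4) solves the equation, and by the theorem it is the least positive solution.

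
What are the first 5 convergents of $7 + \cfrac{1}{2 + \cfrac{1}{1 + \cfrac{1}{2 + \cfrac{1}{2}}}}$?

Using the convergent recurrence p_i = a_i*p_{i-1} + p_{i-2}, q_i = a_i*q_{i-1} + q_{i-2} with p_{-2}=0, p_{-1}=1, q_{-2}=1, q_{-1}=0:
  i=0: a_0=7, p_0 = 7*1 + 0 = 7, q_0 = 7*0 + 1 = 1.
  i=1: a_1=2, p_1 = 2*7 + 1 = 15, q_1 = 2*1 + 0 = 2.
  i=2: a_2=1, p_2 = 1*15 + 7 = 22, q_2 = 1*2 + 1 = 3.
  i=3: a_3=2, p_3 = 2*22 + 15 = 59, q_3 = 2*3 + 2 = 8.
  i=4: a_4=2, p_4 = 2*59 + 22 = 140, q_4 = 2*8 + 3 = 19.

7/1, 15/2, 22/3, 59/8, 140/19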